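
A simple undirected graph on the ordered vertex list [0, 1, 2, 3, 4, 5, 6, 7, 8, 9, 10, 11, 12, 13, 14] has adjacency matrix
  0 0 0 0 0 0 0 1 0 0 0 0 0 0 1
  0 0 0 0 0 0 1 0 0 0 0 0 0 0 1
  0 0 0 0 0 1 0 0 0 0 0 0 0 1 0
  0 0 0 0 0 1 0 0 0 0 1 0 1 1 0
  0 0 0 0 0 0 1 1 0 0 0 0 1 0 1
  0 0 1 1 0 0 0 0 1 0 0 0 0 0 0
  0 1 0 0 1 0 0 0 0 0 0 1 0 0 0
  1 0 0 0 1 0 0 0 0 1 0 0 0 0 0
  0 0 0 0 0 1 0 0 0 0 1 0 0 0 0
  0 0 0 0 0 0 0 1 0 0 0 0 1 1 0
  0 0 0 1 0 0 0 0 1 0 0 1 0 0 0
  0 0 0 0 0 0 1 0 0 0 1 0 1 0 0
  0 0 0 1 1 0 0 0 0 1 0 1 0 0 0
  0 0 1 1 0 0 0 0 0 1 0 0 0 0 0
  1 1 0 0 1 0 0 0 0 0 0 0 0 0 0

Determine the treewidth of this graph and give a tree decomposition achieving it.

Treewidth 3.
One optimal decomposition is:
Bags: B1 = {0, 1, 6, 14}  B2 = {0, 4, 6, 14}  B3 = {0, 4, 6, 7}  B4 = {4, 6, 7, 11}  B5 = {4, 7, 11, 12}  B6 = {7, 9, 11, 12}  B7 = {9, 10, 11, 12}  B8 = {3, 9, 10, 12}  B9 = {3, 9, 10, 13}  B10 = {3, 8, 10, 13}  B11 = {3, 5, 8, 13}  B12 = {2, 5, 8, 13}
Tree: B1–B2, B2–B3, B3–B4, B4–B5, B5–B6, B6–B7, B7–B8, B8–B9, B9–B10, B10–B11, B11–B12

Each bag holds 4 vertices, so the decomposition has width 3, which upper-bounds the treewidth. For the lower bound: the 4 vertex sets {0,1,14}, {6}, {4}, {7,9,11,12} are disjoint, each induces a connected subgraph, and every pair is joined by at least one edge of G. Contracting each set to a single vertex therefore yields K_{4} as a minor, and since treewidth is minor-monotone, tw(G) ≥ tw(K_{4}) = 3. Hence tw(G) = 3 exactly.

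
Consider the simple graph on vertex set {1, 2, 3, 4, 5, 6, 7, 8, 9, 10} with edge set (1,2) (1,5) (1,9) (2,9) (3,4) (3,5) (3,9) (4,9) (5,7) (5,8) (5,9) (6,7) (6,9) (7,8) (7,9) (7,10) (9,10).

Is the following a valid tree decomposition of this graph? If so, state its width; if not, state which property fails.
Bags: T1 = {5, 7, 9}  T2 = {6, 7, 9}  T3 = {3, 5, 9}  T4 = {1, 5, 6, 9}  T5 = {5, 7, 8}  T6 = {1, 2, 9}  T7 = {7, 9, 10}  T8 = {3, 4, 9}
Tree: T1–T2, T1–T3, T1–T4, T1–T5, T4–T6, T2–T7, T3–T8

No — bags containing vertex 6 are not connected in the tree.

A tree decomposition must satisfy three properties: every vertex lies in some bag; for every edge, both endpoints lie together in some bag; and for every vertex, the bags containing it form a connected subtree. Here bags containing vertex 6 are not connected in the tree, so the decomposition is invalid.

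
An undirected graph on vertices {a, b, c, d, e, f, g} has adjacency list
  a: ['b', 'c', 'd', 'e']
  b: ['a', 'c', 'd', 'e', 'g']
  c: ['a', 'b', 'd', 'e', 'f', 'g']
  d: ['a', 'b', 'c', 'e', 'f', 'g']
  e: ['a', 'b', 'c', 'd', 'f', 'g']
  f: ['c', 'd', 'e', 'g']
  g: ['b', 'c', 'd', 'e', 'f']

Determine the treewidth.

A width-4 tree decomposition is:
Bags: B1 = {b, c, d, e, g}  B2 = {c, d, e, f, g}  B3 = {a, b, c, d, e}
Tree: B1–B2, B1–B3
Every bag has size at most 5, so the width is 5 − 1 = 4 and tw(G) ≤ 4. For the lower bound, the 5 vertices {c, d, e, f, g} are pairwise adjacent, and any tree decomposition puts a clique entirely inside one bag — forcing width ≥ 4. Hence tw(G) = 4 exactly.

4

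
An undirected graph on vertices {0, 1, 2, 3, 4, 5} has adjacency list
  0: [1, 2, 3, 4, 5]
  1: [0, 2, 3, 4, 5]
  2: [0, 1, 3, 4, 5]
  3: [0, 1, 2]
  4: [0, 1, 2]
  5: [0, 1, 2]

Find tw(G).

3

A width-3 tree decomposition is:
Bags: B1 = {0, 1, 2, 4}  B2 = {0, 1, 2, 5}  B3 = {0, 1, 2, 3}
Tree: B1–B2, B2–B3
The largest bag has 4 vertices, giving width 3; this decomposition certifies tw(G) ≤ 3. On the other hand G contains the 4-clique {0, 1, 2, 3}. A clique must lie in a single bag of any decomposition, so no decomposition can have width below 3. Combining the bounds, tw(G) = 3.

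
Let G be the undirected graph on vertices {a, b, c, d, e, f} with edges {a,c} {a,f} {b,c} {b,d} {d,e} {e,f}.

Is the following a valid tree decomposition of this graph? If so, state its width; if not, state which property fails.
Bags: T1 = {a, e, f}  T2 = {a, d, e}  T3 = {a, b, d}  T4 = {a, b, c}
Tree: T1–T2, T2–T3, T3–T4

Yes; width 2.

Checking the three conditions: (i) the bags cover all of {a, b, c, d, e, f}; (ii) for each edge, some bag contains both endpoints; (iii) the bags containing any fixed vertex form a subtree. All hold, so the decomposition is valid with width 3 − 1 = 2.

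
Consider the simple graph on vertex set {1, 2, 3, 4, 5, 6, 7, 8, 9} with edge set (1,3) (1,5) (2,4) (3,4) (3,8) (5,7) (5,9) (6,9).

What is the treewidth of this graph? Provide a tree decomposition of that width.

Treewidth 1.
Bags: B1 = {1, 5}  B2 = {5, 9}  B3 = {6, 9}  B4 = {5, 7}  B5 = {1, 3}  B6 = {3, 4}  B7 = {3, 8}  B8 = {2, 4}
Tree: B1–B2, B2–B3, B2–B4, B1–B5, B5–B6, B6–B7, B6–B8

Each bag holds 2 vertices, so the decomposition has width 1, which upper-bounds the treewidth. Since G has at least one edge (e.g. 5–1), it is not an edgeless graph, so tw(G) ≥ 1. Combining the bounds, tw(G) = 1.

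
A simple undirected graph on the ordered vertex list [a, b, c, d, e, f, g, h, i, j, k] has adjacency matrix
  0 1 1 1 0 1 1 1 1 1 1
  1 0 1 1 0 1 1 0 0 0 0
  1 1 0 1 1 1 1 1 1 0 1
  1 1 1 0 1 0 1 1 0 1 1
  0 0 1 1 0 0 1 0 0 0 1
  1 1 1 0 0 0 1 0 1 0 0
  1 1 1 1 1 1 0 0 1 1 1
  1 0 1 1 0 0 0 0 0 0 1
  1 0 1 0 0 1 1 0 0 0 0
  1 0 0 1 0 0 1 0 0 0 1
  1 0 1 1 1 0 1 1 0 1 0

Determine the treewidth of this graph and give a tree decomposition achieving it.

Treewidth 4.
One optimal decomposition is:
Bags: B1 = {a, c, d, g, k}  B2 = {a, c, d, h, k}  B3 = {c, d, e, g, k}  B4 = {a, b, c, d, g}  B5 = {a, b, c, f, g}  B6 = {a, d, g, j, k}  B7 = {a, c, f, g, i}
Tree: B1–B2, B1–B3, B1–B4, B4–B5, B1–B6, B5–B7

The largest bag has 5 vertices, giving width 4; this decomposition certifies tw(G) ≤ 4. Conversely, {a, d, g, j, k} is a clique of size 5, and the vertices of any clique must share a bag in every tree decomposition; so some bag has ≥ 5 vertices and tw(G) ≥ 4. The upper and lower bounds meet at 4, so that is the treewidth.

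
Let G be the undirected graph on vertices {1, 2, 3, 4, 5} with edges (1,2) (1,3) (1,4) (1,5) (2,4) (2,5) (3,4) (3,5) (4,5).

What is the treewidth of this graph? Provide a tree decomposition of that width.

Every bag has size at most 4, so the width is 4 − 1 = 3 and tw(G) ≤ 3. Conversely, {1, 2, 4, 5} is a clique of size 4, and the vertices of any clique must share a bag in every tree decomposition; so some bag has ≥ 4 vertices and tw(G) ≥ 3. Hence tw(G) = 3 exactly.

Treewidth 3.
One optimal decomposition is:
Bags: B1 = {1, 2, 4, 5}  B2 = {1, 3, 4, 5}
Tree: B1–B2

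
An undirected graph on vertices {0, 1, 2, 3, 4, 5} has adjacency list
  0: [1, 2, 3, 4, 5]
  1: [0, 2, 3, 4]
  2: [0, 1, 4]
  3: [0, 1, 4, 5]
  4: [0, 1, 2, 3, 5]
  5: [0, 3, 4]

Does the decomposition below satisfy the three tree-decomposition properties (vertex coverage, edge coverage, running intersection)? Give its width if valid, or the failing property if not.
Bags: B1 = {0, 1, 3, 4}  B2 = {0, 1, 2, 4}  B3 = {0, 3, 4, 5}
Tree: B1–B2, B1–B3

Every vertex of G appears in some bag (union = {0, 1, 2, 3, 4, 5}); every edge is covered by a bag; and for each vertex v the set of bags containing v is connected in the bag tree. The decomposition is therefore valid. The largest bag has 4 vertices, so the width is 3.

Yes; width 3.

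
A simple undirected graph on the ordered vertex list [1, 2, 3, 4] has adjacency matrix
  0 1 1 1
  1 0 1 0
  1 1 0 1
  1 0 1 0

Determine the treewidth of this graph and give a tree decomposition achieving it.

Treewidth 2.
Bags: B1 = {1, 3, 4}  B2 = {1, 2, 3}
Tree: B1–B2

Every bag has size at most 3, so the width is 3 − 1 = 2 and tw(G) ≤ 2. Conversely, {1, 2, 3} is a clique of size 3, and the vertices of any clique must share a bag in every tree decomposition; so some bag has ≥ 3 vertices and tw(G) ≥ 2. The upper and lower bounds meet at 2, so that is the treewidth.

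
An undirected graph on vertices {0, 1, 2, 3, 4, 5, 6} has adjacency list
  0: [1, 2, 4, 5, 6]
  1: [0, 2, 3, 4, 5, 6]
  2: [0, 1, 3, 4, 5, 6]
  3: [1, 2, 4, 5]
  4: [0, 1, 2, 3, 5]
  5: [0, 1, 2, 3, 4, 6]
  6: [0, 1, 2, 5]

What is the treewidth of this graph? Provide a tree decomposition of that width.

Treewidth 4.
Bags: B1 = {0, 1, 2, 5, 6}  B2 = {0, 1, 2, 4, 5}  B3 = {1, 2, 3, 4, 5}
Tree: B1–B2, B2–B3

Each bag holds 5 vertices, so the decomposition has width 4, which upper-bounds the treewidth. On the other hand G contains the 5-clique {0, 1, 2, 4, 5}. A clique must lie in a single bag of any decomposition, so no decomposition can have width below 4. Combining the bounds, tw(G) = 4.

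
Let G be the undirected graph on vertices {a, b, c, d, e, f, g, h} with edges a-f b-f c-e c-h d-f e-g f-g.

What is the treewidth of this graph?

A width-1 tree decomposition is:
Bags: B1 = {f, g}  B2 = {e, g}  B3 = {b, f}  B4 = {c, e}  B5 = {d, f}  B6 = {c, h}  B7 = {a, f}
Tree: B1–B2, B1–B3, B2–B4, B1–B5, B4–B6, B5–B7
The largest bag has 2 vertices, giving width 1; this decomposition certifies tw(G) ≤ 1. Since G has at least one edge (e.g. f–g), it is not an edgeless graph, so tw(G) ≥ 1. The upper and lower bounds meet at 1, so that is the treewidth.

1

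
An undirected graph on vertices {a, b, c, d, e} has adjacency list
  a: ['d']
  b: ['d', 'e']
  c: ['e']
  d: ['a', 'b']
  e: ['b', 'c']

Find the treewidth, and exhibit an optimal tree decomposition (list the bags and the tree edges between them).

Each bag holds 2 vertices, so the decomposition has width 1, which upper-bounds the treewidth. Since G has at least one edge (e.g. c–e), it is not an edgeless graph, so tw(G) ≥ 1. Combining the bounds, tw(G) = 1.

Treewidth 1.
One such decomposition:
Bags: B1 = {c, e}  B2 = {b, e}  B3 = {b, d}  B4 = {a, d}
Tree: B1–B2, B2–B3, B3–B4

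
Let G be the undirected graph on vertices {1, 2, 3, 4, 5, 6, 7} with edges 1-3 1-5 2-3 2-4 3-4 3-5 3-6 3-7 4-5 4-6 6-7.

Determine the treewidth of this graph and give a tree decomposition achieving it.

The largest bag has 3 vertices, giving width 2; this decomposition certifies tw(G) ≤ 2. Conversely, {1, 3, 5} is a clique of size 3, and the vertices of any clique must share a bag in every tree decomposition; so some bag has ≥ 3 vertices and tw(G) ≥ 2. Hence tw(G) = 2 exactly.

Treewidth 2.
Bags: B1 = {3, 4, 5}  B2 = {3, 4, 6}  B3 = {1, 3, 5}  B4 = {2, 3, 4}  B5 = {3, 6, 7}
Tree: B1–B2, B1–B3, B1–B4, B2–B5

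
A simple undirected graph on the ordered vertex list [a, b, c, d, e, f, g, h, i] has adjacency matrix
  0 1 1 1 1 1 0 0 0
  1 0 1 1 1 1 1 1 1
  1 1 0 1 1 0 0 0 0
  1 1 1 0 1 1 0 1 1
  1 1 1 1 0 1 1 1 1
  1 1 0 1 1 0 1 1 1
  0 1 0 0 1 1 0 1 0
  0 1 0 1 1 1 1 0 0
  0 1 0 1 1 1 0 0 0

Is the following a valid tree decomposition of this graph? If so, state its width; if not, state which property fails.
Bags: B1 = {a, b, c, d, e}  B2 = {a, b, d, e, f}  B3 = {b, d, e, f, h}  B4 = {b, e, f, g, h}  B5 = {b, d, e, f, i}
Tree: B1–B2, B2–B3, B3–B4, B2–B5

Every vertex of G appears in some bag (union = {a, b, c, d, e, f, g, h, i}); every edge is covered by a bag; and for each vertex v the set of bags containing v is connected in the bag tree. The decomposition is therefore valid. The largest bag has 5 vertices, so the width is 4.

Yes; width 4.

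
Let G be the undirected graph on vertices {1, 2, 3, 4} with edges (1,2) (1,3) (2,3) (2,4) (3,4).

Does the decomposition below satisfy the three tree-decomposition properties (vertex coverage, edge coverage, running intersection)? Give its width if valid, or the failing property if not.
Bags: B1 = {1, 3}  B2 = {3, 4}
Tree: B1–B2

No — vertex 2 appears in no bag.

A tree decomposition must satisfy three properties: every vertex lies in some bag; for every edge, both endpoints lie together in some bag; and for every vertex, the bags containing it form a connected subtree. Here vertex 2 appears in no bag, so the decomposition is invalid.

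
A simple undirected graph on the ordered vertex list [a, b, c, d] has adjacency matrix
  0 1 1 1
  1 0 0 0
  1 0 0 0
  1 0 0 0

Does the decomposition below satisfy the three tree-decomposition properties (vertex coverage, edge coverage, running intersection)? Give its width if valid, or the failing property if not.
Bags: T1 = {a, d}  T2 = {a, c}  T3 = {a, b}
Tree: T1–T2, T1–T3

Yes; width 1.

Checking the three conditions: (i) the bags cover all of {a, b, c, d}; (ii) for each edge, some bag contains both endpoints; (iii) the bags containing any fixed vertex form a subtree. All hold, so the decomposition is valid with width 2 − 1 = 1.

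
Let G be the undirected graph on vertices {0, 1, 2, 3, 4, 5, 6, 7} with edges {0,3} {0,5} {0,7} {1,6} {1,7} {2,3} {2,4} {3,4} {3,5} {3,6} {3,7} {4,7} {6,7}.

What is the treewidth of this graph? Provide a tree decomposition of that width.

Each bag holds 3 vertices, so the decomposition has width 2, which upper-bounds the treewidth. Conversely, {1, 6, 7} is a clique of size 3, and the vertices of any clique must share a bag in every tree decomposition; so some bag has ≥ 3 vertices and tw(G) ≥ 2. Hence tw(G) = 2 exactly.

Treewidth 2.
One such decomposition:
Bags: B1 = {3, 6, 7}  B2 = {0, 3, 7}  B3 = {1, 6, 7}  B4 = {3, 4, 7}  B5 = {0, 3, 5}  B6 = {2, 3, 4}
Tree: B1–B2, B1–B3, B2–B4, B2–B5, B4–B6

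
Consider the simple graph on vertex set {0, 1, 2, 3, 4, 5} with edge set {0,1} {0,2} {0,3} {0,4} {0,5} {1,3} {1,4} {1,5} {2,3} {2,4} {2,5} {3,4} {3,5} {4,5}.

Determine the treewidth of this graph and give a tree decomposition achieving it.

Treewidth 4.
Bags: B1 = {0, 2, 3, 4, 5}  B2 = {0, 1, 3, 4, 5}
Tree: B1–B2

Every bag has size at most 5, so the width is 5 − 1 = 4 and tw(G) ≤ 4. On the other hand G contains the 5-clique {0, 1, 3, 4, 5}. A clique must lie in a single bag of any decomposition, so no decomposition can have width below 4. Hence tw(G) = 4 exactly.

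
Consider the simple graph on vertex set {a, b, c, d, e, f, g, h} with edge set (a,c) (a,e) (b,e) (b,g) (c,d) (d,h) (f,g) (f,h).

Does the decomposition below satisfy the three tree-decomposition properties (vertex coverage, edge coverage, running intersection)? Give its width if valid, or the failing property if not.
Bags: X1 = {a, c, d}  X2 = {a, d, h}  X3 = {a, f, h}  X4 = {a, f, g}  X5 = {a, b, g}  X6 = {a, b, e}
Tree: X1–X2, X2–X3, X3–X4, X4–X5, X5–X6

Vertex coverage: the bags together contain {a, b, c, d, e, f, g, h}, the full vertex set. Edge coverage: each edge of G has both endpoints in at least one bag. Running intersection: for every vertex, the bags containing it form a connected subtree. All three properties hold, so this is a valid tree decomposition of width max|bag| − 1 = 2, and hence tw(G) ≤ 2.

Yes; width 2.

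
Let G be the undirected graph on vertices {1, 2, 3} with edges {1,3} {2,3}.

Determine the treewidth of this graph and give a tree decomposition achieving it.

Treewidth 1.
One optimal decomposition is:
Bags: B1 = {2, 3}  B2 = {1, 3}
Tree: B1–B2

The largest bag has 2 vertices, giving width 1; this decomposition certifies tw(G) ≤ 1. G has an edge, so its treewidth is at least 1. The upper and lower bounds meet at 1, so that is the treewidth.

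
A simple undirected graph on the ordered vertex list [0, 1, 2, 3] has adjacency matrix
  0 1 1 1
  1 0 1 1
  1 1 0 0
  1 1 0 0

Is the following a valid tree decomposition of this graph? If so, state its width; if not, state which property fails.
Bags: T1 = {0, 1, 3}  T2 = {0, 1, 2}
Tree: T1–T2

Vertex coverage: the bags together contain {0, 1, 2, 3}, the full vertex set. Edge coverage: each edge of G has both endpoints in at least one bag. Running intersection: for every vertex, the bags containing it form a connected subtree. All three properties hold, so this is a valid tree decomposition of width max|bag| − 1 = 2, and hence tw(G) ≤ 2.

Yes; width 2.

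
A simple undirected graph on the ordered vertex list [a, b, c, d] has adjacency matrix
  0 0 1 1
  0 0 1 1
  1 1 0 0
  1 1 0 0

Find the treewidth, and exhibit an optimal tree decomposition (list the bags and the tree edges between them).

The largest bag has 3 vertices, giving width 2; this decomposition certifies tw(G) ≤ 2. For the lower bound, G contains the cycle b–d–a–c–b, so G is not a forest; only forests have treewidth ≤ 1, hence tw(G) ≥ 2. Combining the bounds, tw(G) = 2.

Treewidth 2.
One optimal decomposition is:
Bags: B1 = {a, b, d}  B2 = {a, b, c}
Tree: B1–B2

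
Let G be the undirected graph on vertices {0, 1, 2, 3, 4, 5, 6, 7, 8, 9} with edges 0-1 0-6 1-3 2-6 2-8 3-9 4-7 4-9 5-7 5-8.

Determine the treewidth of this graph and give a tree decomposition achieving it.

Treewidth 2.
Bags: B1 = {3, 4, 9}  B2 = {1, 3, 4}  B3 = {0, 1, 4}  B4 = {0, 4, 6}  B5 = {2, 4, 6}  B6 = {2, 4, 8}  B7 = {4, 5, 8}  B8 = {4, 5, 7}
Tree: B1–B2, B2–B3, B3–B4, B4–B5, B5–B6, B6–B7, B7–B8

Every bag has size at most 3, so the width is 3 − 1 = 2 and tw(G) ≤ 2. Since 4–9–3–1–0–6–2–8–5–7–4 is a cycle in G, G is not acyclic. Forests are exactly the graphs of treewidth ≤ 1, so tw(G) ≥ 2. Therefore the treewidth is 2.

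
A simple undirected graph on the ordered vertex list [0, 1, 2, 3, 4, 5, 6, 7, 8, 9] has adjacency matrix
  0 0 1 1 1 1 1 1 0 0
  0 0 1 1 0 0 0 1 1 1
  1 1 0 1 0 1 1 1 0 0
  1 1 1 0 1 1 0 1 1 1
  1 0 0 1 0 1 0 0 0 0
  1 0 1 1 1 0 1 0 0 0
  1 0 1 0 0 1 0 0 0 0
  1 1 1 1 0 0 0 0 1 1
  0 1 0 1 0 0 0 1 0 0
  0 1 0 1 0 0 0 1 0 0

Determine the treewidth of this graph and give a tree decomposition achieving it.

Each bag holds 4 vertices, so the decomposition has width 3, which upper-bounds the treewidth. Conversely, {0, 3, 4, 5} is a clique of size 4, and the vertices of any clique must share a bag in every tree decomposition; so some bag has ≥ 4 vertices and tw(G) ≥ 3. Therefore the treewidth is 3.

Treewidth 3.
One optimal decomposition is:
Bags: B1 = {0, 2, 3, 7}  B2 = {0, 2, 3, 5}  B3 = {1, 2, 3, 7}  B4 = {1, 3, 7, 9}  B5 = {1, 3, 7, 8}  B6 = {0, 2, 5, 6}  B7 = {0, 3, 4, 5}
Tree: B1–B2, B1–B3, B3–B4, B3–B5, B2–B6, B2–B7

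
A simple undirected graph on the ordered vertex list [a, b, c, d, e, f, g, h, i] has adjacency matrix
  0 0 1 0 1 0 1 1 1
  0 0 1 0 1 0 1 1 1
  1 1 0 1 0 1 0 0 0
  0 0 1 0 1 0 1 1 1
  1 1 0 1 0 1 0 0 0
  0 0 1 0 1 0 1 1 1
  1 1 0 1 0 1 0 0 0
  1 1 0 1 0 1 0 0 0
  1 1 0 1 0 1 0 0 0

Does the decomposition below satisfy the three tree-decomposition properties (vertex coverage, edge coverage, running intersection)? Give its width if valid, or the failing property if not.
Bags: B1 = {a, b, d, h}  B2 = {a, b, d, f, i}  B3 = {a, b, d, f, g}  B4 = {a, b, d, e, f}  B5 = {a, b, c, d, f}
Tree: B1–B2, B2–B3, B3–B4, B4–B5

No — edge (f,h) lies in no bag.

A tree decomposition must satisfy three properties: every vertex lies in some bag; for every edge, both endpoints lie together in some bag; and for every vertex, the bags containing it form a connected subtree. Here edge (f,h) lies in no bag, so the decomposition is invalid.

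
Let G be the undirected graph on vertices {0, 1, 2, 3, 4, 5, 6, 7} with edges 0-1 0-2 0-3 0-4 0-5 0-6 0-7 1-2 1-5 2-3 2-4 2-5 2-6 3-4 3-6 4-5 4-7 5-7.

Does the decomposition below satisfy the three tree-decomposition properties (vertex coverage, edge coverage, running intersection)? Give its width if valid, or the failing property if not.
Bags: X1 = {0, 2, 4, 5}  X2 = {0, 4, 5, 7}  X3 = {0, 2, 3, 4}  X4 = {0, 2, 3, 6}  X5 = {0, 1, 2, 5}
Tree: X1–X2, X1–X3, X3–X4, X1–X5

Yes; width 3.

Checking the three conditions: (i) the bags cover all of {0, 1, 2, 3, 4, 5, 6, 7}; (ii) for each edge, some bag contains both endpoints; (iii) the bags containing any fixed vertex form a subtree. All hold, so the decomposition is valid with width 4 − 1 = 3.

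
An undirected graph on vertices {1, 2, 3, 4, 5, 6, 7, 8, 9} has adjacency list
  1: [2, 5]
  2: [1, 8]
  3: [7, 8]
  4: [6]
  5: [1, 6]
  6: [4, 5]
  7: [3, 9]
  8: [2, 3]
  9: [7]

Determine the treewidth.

1

A width-1 tree decomposition is:
Bags: B1 = {4, 6}  B2 = {5, 6}  B3 = {1, 5}  B4 = {1, 2}  B5 = {2, 8}  B6 = {3, 8}  B7 = {3, 7}  B8 = {7, 9}
Tree: B1–B2, B2–B3, B3–B4, B4–B5, B5–B6, B6–B7, B7–B8
Every bag has size at most 2, so the width is 2 − 1 = 1 and tw(G) ≤ 1. Since G has at least one edge (e.g. 4–6), it is not an edgeless graph, so tw(G) ≥ 1. Combining the bounds, tw(G) = 1.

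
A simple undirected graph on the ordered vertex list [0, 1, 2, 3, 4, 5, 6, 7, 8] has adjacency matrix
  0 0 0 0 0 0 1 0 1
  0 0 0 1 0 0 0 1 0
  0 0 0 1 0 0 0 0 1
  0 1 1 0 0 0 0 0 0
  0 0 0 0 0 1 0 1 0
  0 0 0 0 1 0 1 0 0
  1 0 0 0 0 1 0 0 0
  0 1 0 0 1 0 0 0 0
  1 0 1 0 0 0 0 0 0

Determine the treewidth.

2

A width-2 tree decomposition is:
Bags: B1 = {1, 2, 3}  B2 = {1, 2, 7}  B3 = {2, 4, 7}  B4 = {2, 4, 5}  B5 = {2, 5, 6}  B6 = {0, 2, 6}  B7 = {0, 2, 8}
Tree: B1–B2, B2–B3, B3–B4, B4–B5, B5–B6, B6–B7
Each bag holds 3 vertices, so the decomposition has width 2, which upper-bounds the treewidth. Since 2–3–1–7–4–5–6–0–8–2 is a cycle in G, G is not acyclic. Forests are exactly the graphs of treewidth ≤ 1, so tw(G) ≥ 2. The upper and lower bounds meet at 2, so that is the treewidth.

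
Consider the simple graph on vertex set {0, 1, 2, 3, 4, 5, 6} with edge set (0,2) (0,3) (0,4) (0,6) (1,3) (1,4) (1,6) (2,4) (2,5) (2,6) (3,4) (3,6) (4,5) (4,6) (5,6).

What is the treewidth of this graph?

A width-3 tree decomposition is:
Bags: B1 = {2, 4, 5, 6}  B2 = {0, 2, 4, 6}  B3 = {0, 3, 4, 6}  B4 = {1, 3, 4, 6}
Tree: B1–B2, B2–B3, B3–B4
The largest bag has 4 vertices, giving width 3; this decomposition certifies tw(G) ≤ 3. Conversely, {0, 2, 4, 6} is a clique of size 4, and the vertices of any clique must share a bag in every tree decomposition; so some bag has ≥ 4 vertices and tw(G) ≥ 3. Combining the bounds, tw(G) = 3.

3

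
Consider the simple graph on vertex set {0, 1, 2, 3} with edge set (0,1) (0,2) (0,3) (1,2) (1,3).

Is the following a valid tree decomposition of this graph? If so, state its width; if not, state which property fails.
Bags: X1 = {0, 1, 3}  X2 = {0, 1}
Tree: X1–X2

A tree decomposition must satisfy three properties: every vertex lies in some bag; for every edge, both endpoints lie together in some bag; and for every vertex, the bags containing it form a connected subtree. Here vertex 2 appears in no bag, so the decomposition is invalid.

No — vertex 2 appears in no bag.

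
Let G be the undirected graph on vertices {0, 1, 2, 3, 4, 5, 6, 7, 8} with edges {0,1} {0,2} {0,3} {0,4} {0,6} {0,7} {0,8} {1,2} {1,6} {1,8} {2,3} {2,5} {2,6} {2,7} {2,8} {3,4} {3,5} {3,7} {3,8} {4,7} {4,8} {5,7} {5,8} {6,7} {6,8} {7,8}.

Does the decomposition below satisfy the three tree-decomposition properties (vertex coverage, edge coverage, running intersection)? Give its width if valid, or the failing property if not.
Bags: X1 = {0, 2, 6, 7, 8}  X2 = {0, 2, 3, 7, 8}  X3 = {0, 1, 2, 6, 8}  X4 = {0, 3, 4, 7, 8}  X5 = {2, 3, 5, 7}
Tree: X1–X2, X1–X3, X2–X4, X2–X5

No — edge (8,5) lies in no bag.

A tree decomposition must satisfy three properties: every vertex lies in some bag; for every edge, both endpoints lie together in some bag; and for every vertex, the bags containing it form a connected subtree. Here edge (8,5) lies in no bag, so the decomposition is invalid.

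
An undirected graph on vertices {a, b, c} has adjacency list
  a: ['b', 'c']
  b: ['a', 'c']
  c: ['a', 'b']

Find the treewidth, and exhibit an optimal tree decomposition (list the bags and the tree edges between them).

Treewidth 2.
One optimal decomposition is:
Bags: B1 = {a, b, c}
Tree: (single bag)

With just one bag of size 3, the width is 3 − 1 = 2, so tw(G) ≤ 2. For the lower bound, the 3 vertices {a, b, c} are pairwise adjacent, and any tree decomposition puts a clique entirely inside one bag — forcing width ≥ 2. Hence tw(G) = 2 exactly.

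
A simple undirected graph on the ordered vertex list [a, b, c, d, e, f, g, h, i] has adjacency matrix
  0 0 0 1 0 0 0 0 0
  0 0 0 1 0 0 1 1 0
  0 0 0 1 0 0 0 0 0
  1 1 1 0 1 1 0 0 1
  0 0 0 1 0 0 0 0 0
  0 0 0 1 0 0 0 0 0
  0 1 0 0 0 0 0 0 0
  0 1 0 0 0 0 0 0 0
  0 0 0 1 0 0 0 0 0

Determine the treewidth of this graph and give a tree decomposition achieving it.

Each bag holds 2 vertices, so the decomposition has width 1, which upper-bounds the treewidth. G has an edge, so its treewidth is at least 1. The upper and lower bounds meet at 1, so that is the treewidth.

Treewidth 1.
One optimal decomposition is:
Bags: B1 = {d, f}  B2 = {b, d}  B3 = {b, h}  B4 = {d, i}  B5 = {d, e}  B6 = {c, d}  B7 = {b, g}  B8 = {a, d}
Tree: B1–B2, B2–B3, B2–B4, B1–B5, B4–B6, B2–B7, B2–B8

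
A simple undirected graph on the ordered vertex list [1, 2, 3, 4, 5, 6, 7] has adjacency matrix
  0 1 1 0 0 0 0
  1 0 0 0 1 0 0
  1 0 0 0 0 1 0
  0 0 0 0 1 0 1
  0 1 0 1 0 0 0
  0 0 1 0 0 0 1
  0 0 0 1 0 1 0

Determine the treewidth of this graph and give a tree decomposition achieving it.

Treewidth 2.
Bags: B1 = {1, 3, 6}  B2 = {1, 2, 6}  B3 = {2, 5, 6}  B4 = {4, 5, 6}  B5 = {4, 6, 7}
Tree: B1–B2, B2–B3, B3–B4, B4–B5

The largest bag has 3 vertices, giving width 2; this decomposition certifies tw(G) ≤ 2. For the lower bound, G contains the cycle 6–3–1–2–5–4–7–6, so G is not a forest; only forests have treewidth ≤ 1, hence tw(G) ≥ 2. The upper and lower bounds meet at 2, so that is the treewidth.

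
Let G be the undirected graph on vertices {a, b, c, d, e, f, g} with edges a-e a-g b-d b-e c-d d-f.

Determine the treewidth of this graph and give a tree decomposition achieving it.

Treewidth 1.
One such decomposition:
Bags: B1 = {b, e}  B2 = {a, e}  B3 = {b, d}  B4 = {c, d}  B5 = {a, g}  B6 = {d, f}
Tree: B1–B2, B1–B3, B3–B4, B2–B5, B4–B6

The largest bag has 2 vertices, giving width 1; this decomposition certifies tw(G) ≤ 1. Since G has at least one edge (e.g. b–e), it is not an edgeless graph, so tw(G) ≥ 1. Combining the bounds, tw(G) = 1.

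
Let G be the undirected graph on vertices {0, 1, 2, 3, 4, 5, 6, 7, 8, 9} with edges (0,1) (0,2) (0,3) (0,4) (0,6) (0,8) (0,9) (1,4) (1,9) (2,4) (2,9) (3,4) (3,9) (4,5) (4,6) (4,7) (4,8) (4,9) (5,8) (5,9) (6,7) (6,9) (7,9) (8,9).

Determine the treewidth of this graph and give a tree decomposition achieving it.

Treewidth 3.
Bags: B1 = {0, 4, 6, 9}  B2 = {0, 4, 8, 9}  B3 = {4, 6, 7, 9}  B4 = {0, 3, 4, 9}  B5 = {0, 2, 4, 9}  B6 = {0, 1, 4, 9}  B7 = {4, 5, 8, 9}
Tree: B1–B2, B1–B3, B2–B4, B4–B5, B4–B6, B2–B7

The largest bag has 4 vertices, giving width 3; this decomposition certifies tw(G) ≤ 3. Conversely, {0, 1, 4, 9} is a clique of size 4, and the vertices of any clique must share a bag in every tree decomposition; so some bag has ≥ 4 vertices and tw(G) ≥ 3. Hence tw(G) = 3 exactly.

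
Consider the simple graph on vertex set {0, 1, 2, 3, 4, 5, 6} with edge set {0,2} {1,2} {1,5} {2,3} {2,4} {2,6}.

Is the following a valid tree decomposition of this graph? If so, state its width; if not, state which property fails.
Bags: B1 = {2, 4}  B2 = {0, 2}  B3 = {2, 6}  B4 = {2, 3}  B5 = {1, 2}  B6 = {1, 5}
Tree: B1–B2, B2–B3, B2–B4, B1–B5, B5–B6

Checking the three conditions: (i) the bags cover all of {0, 1, 2, 3, 4, 5, 6}; (ii) for each edge, some bag contains both endpoints; (iii) the bags containing any fixed vertex form a subtree. All hold, so the decomposition is valid with width 2 − 1 = 1.

Yes; width 1.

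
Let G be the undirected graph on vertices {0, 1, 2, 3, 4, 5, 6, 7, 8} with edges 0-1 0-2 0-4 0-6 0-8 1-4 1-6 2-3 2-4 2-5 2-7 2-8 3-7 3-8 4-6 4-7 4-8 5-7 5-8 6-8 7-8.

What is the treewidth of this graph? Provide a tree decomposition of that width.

Every bag has size at most 4, so the width is 4 − 1 = 3 and tw(G) ≤ 3. Conversely, {0, 2, 4, 8} is a clique of size 4, and the vertices of any clique must share a bag in every tree decomposition; so some bag has ≥ 4 vertices and tw(G) ≥ 3. Therefore the treewidth is 3.

Treewidth 3.
Bags: B1 = {0, 4, 6, 8}  B2 = {0, 2, 4, 8}  B3 = {2, 4, 7, 8}  B4 = {0, 1, 4, 6}  B5 = {2, 3, 7, 8}  B6 = {2, 5, 7, 8}
Tree: B1–B2, B2–B3, B1–B4, B3–B5, B3–B6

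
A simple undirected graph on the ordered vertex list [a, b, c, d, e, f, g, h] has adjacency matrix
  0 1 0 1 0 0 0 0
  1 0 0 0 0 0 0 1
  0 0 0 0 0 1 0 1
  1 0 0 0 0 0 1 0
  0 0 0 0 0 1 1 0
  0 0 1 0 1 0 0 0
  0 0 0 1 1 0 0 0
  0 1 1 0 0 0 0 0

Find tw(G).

2

A width-2 tree decomposition is:
Bags: B1 = {a, d, g}  B2 = {a, e, g}  B3 = {a, e, f}  B4 = {a, c, f}  B5 = {a, c, h}  B6 = {a, b, h}
Tree: B1–B2, B2–B3, B3–B4, B4–B5, B5–B6
Each bag holds 3 vertices, so the decomposition has width 2, which upper-bounds the treewidth. Since a–d–g–e–f–c–h–b–a is a cycle in G, G is not acyclic. Forests are exactly the graphs of treewidth ≤ 1, so tw(G) ≥ 2. Therefore the treewidth is 2.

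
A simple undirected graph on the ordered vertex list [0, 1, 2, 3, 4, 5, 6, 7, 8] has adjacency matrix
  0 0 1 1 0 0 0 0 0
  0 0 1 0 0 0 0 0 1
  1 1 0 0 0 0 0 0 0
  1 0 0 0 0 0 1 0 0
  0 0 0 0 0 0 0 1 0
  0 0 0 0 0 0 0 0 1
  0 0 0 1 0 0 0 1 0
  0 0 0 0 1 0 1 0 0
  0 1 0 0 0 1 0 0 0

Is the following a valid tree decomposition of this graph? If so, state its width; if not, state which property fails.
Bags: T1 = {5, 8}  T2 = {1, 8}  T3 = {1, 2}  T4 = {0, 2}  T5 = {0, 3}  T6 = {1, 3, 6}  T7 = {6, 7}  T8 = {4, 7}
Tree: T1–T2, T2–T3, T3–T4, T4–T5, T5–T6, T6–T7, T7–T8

A tree decomposition must satisfy three properties: every vertex lies in some bag; for every edge, both endpoints lie together in some bag; and for every vertex, the bags containing it form a connected subtree. Here bags containing vertex 1 are not connected in the tree, so the decomposition is invalid.

No — bags containing vertex 1 are not connected in the tree.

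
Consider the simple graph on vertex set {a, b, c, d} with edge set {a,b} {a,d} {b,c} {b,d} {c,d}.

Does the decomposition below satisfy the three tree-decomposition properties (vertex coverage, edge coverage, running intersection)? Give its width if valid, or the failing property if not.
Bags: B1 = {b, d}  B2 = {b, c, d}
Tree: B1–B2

No — vertex a appears in no bag.

A tree decomposition must satisfy three properties: every vertex lies in some bag; for every edge, both endpoints lie together in some bag; and for every vertex, the bags containing it form a connected subtree. Here vertex a appears in no bag, so the decomposition is invalid.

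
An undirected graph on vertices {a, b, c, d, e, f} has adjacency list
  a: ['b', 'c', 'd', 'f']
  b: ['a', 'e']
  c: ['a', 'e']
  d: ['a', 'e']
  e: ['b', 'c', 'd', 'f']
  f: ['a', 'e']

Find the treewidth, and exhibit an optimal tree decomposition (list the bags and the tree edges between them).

The largest bag has 3 vertices, giving width 2; this decomposition certifies tw(G) ≤ 2. For the lower bound, G contains the cycle c–e–d–a–c, so G is not a forest; only forests have treewidth ≤ 1, hence tw(G) ≥ 2. Therefore the treewidth is 2.

Treewidth 2.
Bags: B1 = {a, c, e}  B2 = {a, d, e}  B3 = {a, b, e}  B4 = {a, e, f}
Tree: B1–B2, B2–B3, B3–B4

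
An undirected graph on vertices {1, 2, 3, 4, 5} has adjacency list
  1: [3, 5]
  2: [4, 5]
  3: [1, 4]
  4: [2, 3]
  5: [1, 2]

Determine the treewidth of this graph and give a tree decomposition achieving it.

Every bag has size at most 3, so the width is 3 − 1 = 2 and tw(G) ≤ 2. Since 4–2–5–1–3–4 is a cycle in G, G is not acyclic. Forests are exactly the graphs of treewidth ≤ 1, so tw(G) ≥ 2. The upper and lower bounds meet at 2, so that is the treewidth.

Treewidth 2.
One optimal decomposition is:
Bags: B1 = {2, 4, 5}  B2 = {1, 4, 5}  B3 = {1, 3, 4}
Tree: B1–B2, B2–B3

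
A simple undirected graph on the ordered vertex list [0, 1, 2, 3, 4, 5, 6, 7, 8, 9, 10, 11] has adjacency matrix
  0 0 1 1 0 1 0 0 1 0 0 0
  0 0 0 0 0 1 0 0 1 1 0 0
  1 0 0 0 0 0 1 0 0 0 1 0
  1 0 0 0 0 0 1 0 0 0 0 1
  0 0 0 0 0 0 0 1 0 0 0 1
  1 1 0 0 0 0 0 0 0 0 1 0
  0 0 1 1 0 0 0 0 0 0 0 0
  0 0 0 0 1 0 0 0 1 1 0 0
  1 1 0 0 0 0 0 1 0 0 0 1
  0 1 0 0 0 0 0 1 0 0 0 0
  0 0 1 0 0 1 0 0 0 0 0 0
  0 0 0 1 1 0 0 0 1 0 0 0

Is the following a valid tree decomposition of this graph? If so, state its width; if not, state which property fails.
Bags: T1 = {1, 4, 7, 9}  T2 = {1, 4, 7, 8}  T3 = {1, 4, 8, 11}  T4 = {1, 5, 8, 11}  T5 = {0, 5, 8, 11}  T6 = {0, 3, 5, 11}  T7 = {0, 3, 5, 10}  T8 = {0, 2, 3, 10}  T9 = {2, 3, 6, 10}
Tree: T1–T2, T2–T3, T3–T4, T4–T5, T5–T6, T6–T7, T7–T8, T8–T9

Checking the three conditions: (i) the bags cover all of {0, 1, 2, 3, 4, 5, 6, 7, 8, 9, 10, 11}; (ii) for each edge, some bag contains both endpoints; (iii) the bags containing any fixed vertex form a subtree. All hold, so the decomposition is valid with width 4 − 1 = 3.

Yes; width 3.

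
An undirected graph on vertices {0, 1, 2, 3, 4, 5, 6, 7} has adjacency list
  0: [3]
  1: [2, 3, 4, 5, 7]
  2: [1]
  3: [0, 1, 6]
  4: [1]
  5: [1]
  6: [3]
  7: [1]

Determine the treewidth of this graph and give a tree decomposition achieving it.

Treewidth 1.
Bags: B1 = {1, 7}  B2 = {1, 5}  B3 = {1, 3}  B4 = {1, 4}  B5 = {0, 3}  B6 = {1, 2}  B7 = {3, 6}
Tree: B1–B2, B2–B3, B1–B4, B3–B5, B1–B6, B3–B7

The largest bag has 2 vertices, giving width 1; this decomposition certifies tw(G) ≤ 1. Since G has at least one edge (e.g. 1–7), it is not an edgeless graph, so tw(G) ≥ 1. Combining the bounds, tw(G) = 1.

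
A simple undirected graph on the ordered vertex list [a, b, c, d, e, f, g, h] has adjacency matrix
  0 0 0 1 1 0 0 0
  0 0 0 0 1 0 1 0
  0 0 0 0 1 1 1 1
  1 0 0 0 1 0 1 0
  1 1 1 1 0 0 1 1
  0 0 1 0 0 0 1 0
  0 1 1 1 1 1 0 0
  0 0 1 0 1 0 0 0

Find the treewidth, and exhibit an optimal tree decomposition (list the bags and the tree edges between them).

Every bag has size at most 3, so the width is 3 − 1 = 2 and tw(G) ≤ 2. On the other hand G contains the 3-clique {d, e, g}. A clique must lie in a single bag of any decomposition, so no decomposition can have width below 2. Combining the bounds, tw(G) = 2.

Treewidth 2.
One such decomposition:
Bags: B1 = {c, e, g}  B2 = {c, f, g}  B3 = {d, e, g}  B4 = {c, e, h}  B5 = {b, e, g}  B6 = {a, d, e}
Tree: B1–B2, B1–B3, B1–B4, B1–B5, B3–B6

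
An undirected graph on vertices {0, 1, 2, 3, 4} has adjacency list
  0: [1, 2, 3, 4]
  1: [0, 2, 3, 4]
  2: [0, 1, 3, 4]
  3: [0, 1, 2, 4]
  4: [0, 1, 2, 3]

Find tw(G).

4

A width-4 tree decomposition is:
Bags: B1 = {0, 1, 2, 3, 4}
Tree: (single bag)
A single bag containing all 5 vertices is trivially a valid decomposition of width 4. Conversely, {0, 1, 2, 3, 4} is a clique of size 5, and the vertices of any clique must share a bag in every tree decomposition; so some bag has ≥ 5 vertices and tw(G) ≥ 4. Therefore the treewidth is 4.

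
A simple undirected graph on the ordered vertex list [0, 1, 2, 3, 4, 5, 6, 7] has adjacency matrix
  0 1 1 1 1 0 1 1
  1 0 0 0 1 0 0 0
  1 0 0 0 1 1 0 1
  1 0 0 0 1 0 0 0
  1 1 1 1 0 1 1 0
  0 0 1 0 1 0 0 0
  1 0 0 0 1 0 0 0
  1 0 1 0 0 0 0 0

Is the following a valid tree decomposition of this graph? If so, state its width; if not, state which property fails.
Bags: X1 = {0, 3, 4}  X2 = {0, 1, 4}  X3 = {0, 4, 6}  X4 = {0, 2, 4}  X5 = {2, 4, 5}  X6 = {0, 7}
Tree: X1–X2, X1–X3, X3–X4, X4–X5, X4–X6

A tree decomposition must satisfy three properties: every vertex lies in some bag; for every edge, both endpoints lie together in some bag; and for every vertex, the bags containing it form a connected subtree. Here edge (2,7) lies in no bag, so the decomposition is invalid.

No — edge (2,7) lies in no bag.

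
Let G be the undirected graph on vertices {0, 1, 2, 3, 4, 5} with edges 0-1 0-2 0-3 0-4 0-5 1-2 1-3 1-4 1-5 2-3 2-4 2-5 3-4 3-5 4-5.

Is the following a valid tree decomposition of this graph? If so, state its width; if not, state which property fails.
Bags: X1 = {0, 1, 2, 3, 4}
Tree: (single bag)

A tree decomposition must satisfy three properties: every vertex lies in some bag; for every edge, both endpoints lie together in some bag; and for every vertex, the bags containing it form a connected subtree. Here vertex 5 appears in no bag, so the decomposition is invalid.

No — vertex 5 appears in no bag.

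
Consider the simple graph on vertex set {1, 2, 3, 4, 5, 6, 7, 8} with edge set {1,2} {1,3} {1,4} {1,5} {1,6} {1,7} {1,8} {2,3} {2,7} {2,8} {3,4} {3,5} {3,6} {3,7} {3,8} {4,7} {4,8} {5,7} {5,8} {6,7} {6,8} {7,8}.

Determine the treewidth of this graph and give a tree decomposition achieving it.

Treewidth 4.
Bags: B1 = {1, 2, 3, 7, 8}  B2 = {1, 3, 4, 7, 8}  B3 = {1, 3, 6, 7, 8}  B4 = {1, 3, 5, 7, 8}
Tree: B1–B2, B2–B3, B1–B4

Every bag has size at most 5, so the width is 5 − 1 = 4 and tw(G) ≤ 4. Conversely, {1, 2, 3, 7, 8} is a clique of size 5, and the vertices of any clique must share a bag in every tree decomposition; so some bag has ≥ 5 vertices and tw(G) ≥ 4. The upper and lower bounds meet at 4, so that is the treewidth.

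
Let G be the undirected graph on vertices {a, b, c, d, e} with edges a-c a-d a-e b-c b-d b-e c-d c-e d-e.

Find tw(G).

A width-3 tree decomposition is:
Bags: B1 = {b, c, d, e}  B2 = {a, c, d, e}
Tree: B1–B2
Every bag has size at most 4, so the width is 4 − 1 = 3 and tw(G) ≤ 3. Conversely, {a, c, d, e} is a clique of size 4, and the vertices of any clique must share a bag in every tree decomposition; so some bag has ≥ 4 vertices and tw(G) ≥ 3. Hence tw(G) = 3 exactly.

3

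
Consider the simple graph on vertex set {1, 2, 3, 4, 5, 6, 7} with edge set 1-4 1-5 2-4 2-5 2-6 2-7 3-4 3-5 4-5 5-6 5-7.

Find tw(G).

2

A width-2 tree decomposition is:
Bags: B1 = {2, 5, 7}  B2 = {2, 4, 5}  B3 = {2, 5, 6}  B4 = {1, 4, 5}  B5 = {3, 4, 5}
Tree: B1–B2, B2–B3, B2–B4, B4–B5
The largest bag has 3 vertices, giving width 2; this decomposition certifies tw(G) ≤ 2. Conversely, {1, 4, 5} is a clique of size 3, and the vertices of any clique must share a bag in every tree decomposition; so some bag has ≥ 3 vertices and tw(G) ≥ 2. Therefore the treewidth is 2.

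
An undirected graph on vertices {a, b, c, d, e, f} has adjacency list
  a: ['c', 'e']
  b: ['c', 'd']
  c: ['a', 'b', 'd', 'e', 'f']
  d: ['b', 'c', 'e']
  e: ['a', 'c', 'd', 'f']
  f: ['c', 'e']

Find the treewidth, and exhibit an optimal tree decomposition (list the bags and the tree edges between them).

Treewidth 2.
One optimal decomposition is:
Bags: B1 = {c, d, e}  B2 = {b, c, d}  B3 = {a, c, e}  B4 = {c, e, f}
Tree: B1–B2, B1–B3, B3–B4

Every bag has size at most 3, so the width is 3 − 1 = 2 and tw(G) ≤ 2. On the other hand G contains the 3-clique {c, d, e}. A clique must lie in a single bag of any decomposition, so no decomposition can have width below 2. Hence tw(G) = 2 exactly.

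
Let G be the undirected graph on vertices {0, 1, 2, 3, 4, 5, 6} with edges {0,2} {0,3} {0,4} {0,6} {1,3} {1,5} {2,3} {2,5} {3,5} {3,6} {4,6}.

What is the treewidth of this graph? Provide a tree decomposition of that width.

Treewidth 2.
One optimal decomposition is:
Bags: B1 = {0, 2, 3}  B2 = {0, 3, 6}  B3 = {2, 3, 5}  B4 = {0, 4, 6}  B5 = {1, 3, 5}
Tree: B1–B2, B1–B3, B2–B4, B3–B5

The largest bag has 3 vertices, giving width 2; this decomposition certifies tw(G) ≤ 2. For the lower bound, the 3 vertices {0, 2, 3} are pairwise adjacent, and any tree decomposition puts a clique entirely inside one bag — forcing width ≥ 2. Combining the bounds, tw(G) = 2.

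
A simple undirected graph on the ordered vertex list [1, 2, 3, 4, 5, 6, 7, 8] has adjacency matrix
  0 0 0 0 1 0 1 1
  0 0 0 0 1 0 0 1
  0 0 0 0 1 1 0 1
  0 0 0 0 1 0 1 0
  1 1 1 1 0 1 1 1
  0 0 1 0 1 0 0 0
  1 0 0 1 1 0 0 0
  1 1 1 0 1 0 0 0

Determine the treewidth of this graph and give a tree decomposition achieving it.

Each bag holds 3 vertices, so the decomposition has width 2, which upper-bounds the treewidth. For the lower bound, the 3 vertices {1, 5, 8} are pairwise adjacent, and any tree decomposition puts a clique entirely inside one bag — forcing width ≥ 2. Hence tw(G) = 2 exactly.

Treewidth 2.
One such decomposition:
Bags: B1 = {2, 5, 8}  B2 = {1, 5, 8}  B3 = {1, 5, 7}  B4 = {4, 5, 7}  B5 = {3, 5, 8}  B6 = {3, 5, 6}
Tree: B1–B2, B2–B3, B3–B4, B1–B5, B5–B6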